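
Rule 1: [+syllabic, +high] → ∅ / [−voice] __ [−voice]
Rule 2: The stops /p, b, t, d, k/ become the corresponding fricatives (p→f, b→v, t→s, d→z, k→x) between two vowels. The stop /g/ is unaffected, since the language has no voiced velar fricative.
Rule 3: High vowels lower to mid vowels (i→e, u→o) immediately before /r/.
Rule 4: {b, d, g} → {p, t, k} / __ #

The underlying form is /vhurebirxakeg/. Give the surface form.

vhoreverxaxek

Rule 1 (high vowel syncope): no segment meets the environment; /vhurebirxakeg/ is unchanged.
Rule 2 (intervocalic spirantization): /b/ is a stop between vowels /e/ and /i/, so it spirantizes to the fricative [v]. /k/ is a stop between vowels /a/ and /e/, so it spirantizes to the fricative [x]. /vhurebirxakeg/ → vhurevirxaxeg.
Rule 3 (pre-rhotic lowering): /u/ is a high vowel immediately before /r/, so it lowers to [o]. /i/ is a high vowel immediately before /r/, so it lowers to [e]. /vhurevirxaxeg/ → vhoreverxaxeg.
Rule 4 (final devoicing): /g/ is a voiced stop in word-final position, so it devoices to [k]. /vhoreverxaxeg/ → vhoreverxaxek.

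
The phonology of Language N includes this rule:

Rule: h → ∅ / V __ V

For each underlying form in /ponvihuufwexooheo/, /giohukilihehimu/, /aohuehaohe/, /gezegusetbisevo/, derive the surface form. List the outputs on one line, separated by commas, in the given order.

/ponvihuufwexooheo/: /h/ occurs between vowels /i/ and /u/, so it deletes. /h/ occurs between vowels /o/ and /e/, so it deletes. → [ponviuufwexooeo].
/giohukilihehimu/: /h/ occurs between vowels /o/ and /u/, so it deletes. /h/ occurs between vowels /i/ and /e/, so it deletes. /h/ occurs between vowels /e/ and /i/, so it deletes. → [gioukilieimu].
/aohuehaohe/: /h/ occurs between vowels /o/ and /u/, so it deletes. /h/ occurs between vowels /e/ and /a/, so it deletes. /h/ occurs between vowels /o/ and /e/, so it deletes. → [aoueaoe].
/gezegusetbisevo/: the rule's environment is not met; surfaces unchanged as [gezegusetbisevo].

ponviuufwexooeo, gioukilieimu, aoueaoe, gezegusetbisevo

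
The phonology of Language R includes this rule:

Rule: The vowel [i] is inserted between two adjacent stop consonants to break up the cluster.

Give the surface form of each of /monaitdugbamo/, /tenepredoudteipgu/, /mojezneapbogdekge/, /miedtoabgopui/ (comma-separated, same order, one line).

/monaitdugbamo/: /t/ and /d/ form a stop–stop cluster, so [i] is inserted between them. /g/ and /b/ form a stop–stop cluster, so [i] is inserted between them. → [monaitidugibamo].
/tenepredoudteipgu/: /d/ and /t/ form a stop–stop cluster, so [i] is inserted between them. /p/ and /g/ form a stop–stop cluster, so [i] is inserted between them. → [tenepredouditeipigu].
/mojezneapbogdekge/: /p/ and /b/ form a stop–stop cluster, so [i] is inserted between them. /g/ and /d/ form a stop–stop cluster, so [i] is inserted between them. /k/ and /g/ form a stop–stop cluster, so [i] is inserted between them. → [mojezneapibogidekige].
/miedtoabgopui/: /d/ and /t/ form a stop–stop cluster, so [i] is inserted between them. /b/ and /g/ form a stop–stop cluster, so [i] is inserted between them. → [mieditoabigopui].

monaitidugibamo, tenepredouditeipigu, mojezneapibogidekige, mieditoabigopui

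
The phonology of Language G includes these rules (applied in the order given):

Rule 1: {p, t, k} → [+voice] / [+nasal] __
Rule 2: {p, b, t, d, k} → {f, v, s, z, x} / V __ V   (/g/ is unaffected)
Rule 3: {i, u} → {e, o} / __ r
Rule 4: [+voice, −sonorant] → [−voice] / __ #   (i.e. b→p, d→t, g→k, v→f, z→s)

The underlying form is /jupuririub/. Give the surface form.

juforeriup

Rule 1 (post-nasal voicing): no segment meets the environment; /jupuririub/ is unchanged.
Rule 2 (intervocalic spirantization): /p/ is a stop between vowels /u/ and /u/, so it spirantizes to the fricative [f]. /jupuririub/ → jufuririub.
Rule 3 (pre-rhotic lowering): /u/ is a high vowel immediately before /r/, so it lowers to [o]. /i/ is a high vowel immediately before /r/, so it lowers to [e]. /jufuririub/ → juforeriub.
Rule 4 (final devoicing): /b/ is a voiced obstruent in word-final position, so it devoices to [p]. /juforeriub/ → juforeriup.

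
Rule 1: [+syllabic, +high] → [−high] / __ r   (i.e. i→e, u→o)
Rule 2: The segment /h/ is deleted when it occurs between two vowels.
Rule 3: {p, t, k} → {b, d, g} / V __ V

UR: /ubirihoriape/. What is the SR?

uberioriabe

Rule 1 (pre-rhotic lowering): /i/ is a high vowel immediately before /r/, so it lowers to [e]. /ubirihoriape/ → uberihoriape.
Rule 2 (intervocalic h-deletion): /h/ occurs between vowels /i/ and /o/, so it deletes. /uberihoriape/ → uberioriape.
Rule 3 (intervocalic voicing): /p/ is a voiceless stop between vowels /a/ and /e/, so it voices to [b]. /uberioriape/ → uberioriabe.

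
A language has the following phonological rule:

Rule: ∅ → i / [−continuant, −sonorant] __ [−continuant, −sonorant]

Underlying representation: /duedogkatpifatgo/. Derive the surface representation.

duedogikatipifatigo

/g/ and /k/ form a stop–stop cluster, so [i] is inserted between them.
/t/ and /p/ form a stop–stop cluster, so [i] is inserted between them.
/t/ and /g/ form a stop–stop cluster, so [i] is inserted between them.
Surface form: [duedogikatipifatigo].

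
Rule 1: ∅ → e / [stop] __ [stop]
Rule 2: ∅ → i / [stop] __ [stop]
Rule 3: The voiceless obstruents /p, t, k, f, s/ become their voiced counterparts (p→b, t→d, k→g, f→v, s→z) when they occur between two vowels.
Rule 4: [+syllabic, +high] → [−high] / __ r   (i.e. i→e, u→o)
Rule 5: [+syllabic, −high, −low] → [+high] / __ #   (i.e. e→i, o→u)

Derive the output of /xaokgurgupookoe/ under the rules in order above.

Rule 1 (stop-cluster e-epenthesis): /k/ and /g/ form a stop–stop cluster, so [e] is inserted between them. /xaokgurgupookoe/ → xaokegurgupookoe.
Rule 2 (stop-cluster i-epenthesis): no segment meets the environment; /xaokegurgupookoe/ is unchanged.
Rule 3 (intervocalic voicing): /k/ is a voiceless obstruent between vowels /o/ and /e/, so it voices to [g]. /p/ is a voiceless obstruent between vowels /u/ and /o/, so it voices to [b]. /k/ is a voiceless obstruent between vowels /o/ and /o/, so it voices to [g]. /xaokegurgupookoe/ → xaogegurguboogoe.
Rule 4 (pre-rhotic lowering): /u/ is a high vowel immediately before /r/, so it lowers to [o]. /xaogegurguboogoe/ → xaogegorguboogoe.
Rule 5 (final vowel raising): /e/ is a mid vowel in word-final position, so it raises to [i]. /xaogegorguboogoe/ → xaogegorguboogoi.

xaogegorguboogoi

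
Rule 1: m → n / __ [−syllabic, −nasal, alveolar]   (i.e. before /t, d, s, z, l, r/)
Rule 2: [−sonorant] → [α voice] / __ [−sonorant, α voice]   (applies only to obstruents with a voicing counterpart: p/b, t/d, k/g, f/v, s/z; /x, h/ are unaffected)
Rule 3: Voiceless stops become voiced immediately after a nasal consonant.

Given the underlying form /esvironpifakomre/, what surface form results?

Rule 1 (nasal place assimilation): /m/ precedes the alveolar consonant /r/, so it assimilates in place to [n]. /esvironpifakomre/ → esvironpifakonre.
Rule 2 (regressive voicing assimilation): /s/ precedes the voiced obstruent /v/, so it voices to [z] by assimilation. /esvironpifakonre/ → ezvironpifakonre.
Rule 3 (post-nasal voicing): /p/ is a voiceless stop immediately after the nasal /n/, so it voices to [b]. /ezvironpifakonre/ → ezvironbifakonre.

ezvironbifakonre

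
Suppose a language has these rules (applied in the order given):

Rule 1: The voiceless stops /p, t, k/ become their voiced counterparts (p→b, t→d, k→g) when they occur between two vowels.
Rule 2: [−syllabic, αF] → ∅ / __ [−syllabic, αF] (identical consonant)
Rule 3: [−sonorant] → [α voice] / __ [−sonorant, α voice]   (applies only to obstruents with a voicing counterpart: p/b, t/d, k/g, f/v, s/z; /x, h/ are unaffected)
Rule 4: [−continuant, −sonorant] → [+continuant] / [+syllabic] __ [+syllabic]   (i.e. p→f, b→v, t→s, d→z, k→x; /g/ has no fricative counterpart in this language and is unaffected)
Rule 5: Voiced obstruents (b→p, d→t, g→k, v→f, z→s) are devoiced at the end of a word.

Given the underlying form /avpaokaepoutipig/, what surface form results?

Rule 1 (intervocalic voicing): /k/ is a voiceless stop between vowels /o/ and /a/, so it voices to [g]. /p/ is a voiceless stop between vowels /e/ and /o/, so it voices to [b]. /t/ is a voiceless stop between vowels /u/ and /i/, so it voices to [d]. /p/ is a voiceless stop between vowels /i/ and /i/, so it voices to [b]. /avpaokaepoutipig/ → avpaogaeboudibig.
Rule 2 (degemination): no segment meets the environment; /avpaogaeboudibig/ is unchanged.
Rule 3 (regressive voicing assimilation): /v/ precedes the voiceless obstruent /p/, so it devoices to [f] by assimilation. /avpaogaeboudibig/ → afpaogaeboudibig.
Rule 4 (intervocalic spirantization): /b/ is a stop between vowels /e/ and /o/, so it spirantizes to the fricative [v]. /d/ is a stop between vowels /u/ and /i/, so it spirantizes to the fricative [z]. /b/ is a stop between vowels /i/ and /i/, so it spirantizes to the fricative [v]. /afpaogaeboudibig/ → afpaogaevouzivig.
Rule 5 (final devoicing): /g/ is a voiced obstruent in word-final position, so it devoices to [k]. /afpaogaevouzivig/ → afpaogaevouzivik.

afpaogaevouzivik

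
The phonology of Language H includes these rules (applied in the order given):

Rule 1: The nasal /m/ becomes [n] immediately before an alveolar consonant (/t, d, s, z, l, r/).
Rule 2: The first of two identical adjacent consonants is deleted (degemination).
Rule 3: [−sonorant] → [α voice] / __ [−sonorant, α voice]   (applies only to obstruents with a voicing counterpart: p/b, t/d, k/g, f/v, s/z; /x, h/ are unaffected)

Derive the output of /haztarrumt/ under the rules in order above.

hastarunt

Rule 1 (nasal place assimilation): /m/ precedes the alveolar consonant /t/, so it assimilates in place to [n]. /haztarrumt/ → haztarrunt.
Rule 2 (degemination): /rr/ is a geminate; the first /r/ deletes. /haztarrunt/ → haztarunt.
Rule 3 (regressive voicing assimilation): /z/ precedes the voiceless obstruent /t/, so it devoices to [s] by assimilation. /haztarunt/ → hastarunt.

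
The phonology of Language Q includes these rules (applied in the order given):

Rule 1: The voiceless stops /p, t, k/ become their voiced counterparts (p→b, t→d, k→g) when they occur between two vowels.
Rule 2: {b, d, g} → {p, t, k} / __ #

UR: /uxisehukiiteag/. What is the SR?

uxisehugiideak

Rule 1 (intervocalic voicing): /k/ is a voiceless stop between vowels /u/ and /i/, so it voices to [g]. /t/ is a voiceless stop between vowels /i/ and /e/, so it voices to [d]. /uxisehukiiteag/ → uxisehugiideag.
Rule 2 (final devoicing): /g/ is a voiced stop in word-final position, so it devoices to [k]. /uxisehugiideag/ → uxisehugiideak.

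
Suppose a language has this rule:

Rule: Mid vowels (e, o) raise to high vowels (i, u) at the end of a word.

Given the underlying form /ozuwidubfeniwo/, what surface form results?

Scanning /ozuwidubfeniwo/: /o/ at position 1 is not in the conditioning environment; /e/ at position 10 is not in the conditioning environment; /o/ is a mid vowel in word-final position, so it raises to [u].
Result: [ozuwidubfeniwu].

ozuwidubfeniwu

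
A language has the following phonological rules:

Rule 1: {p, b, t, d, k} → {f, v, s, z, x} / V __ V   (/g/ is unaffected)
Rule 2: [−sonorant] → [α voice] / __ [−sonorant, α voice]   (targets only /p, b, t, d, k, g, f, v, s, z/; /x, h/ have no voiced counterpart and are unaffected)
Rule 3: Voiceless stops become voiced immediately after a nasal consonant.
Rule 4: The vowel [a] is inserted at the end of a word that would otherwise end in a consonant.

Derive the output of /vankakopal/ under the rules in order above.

Rule 1 (intervocalic spirantization): /k/ is a stop between vowels /a/ and /o/, so it spirantizes to the fricative [x]. /p/ is a stop between vowels /o/ and /a/, so it spirantizes to the fricative [f]. /vankakopal/ → vankaxofal.
Rule 2 (regressive voicing assimilation): no segment meets the environment; /vankaxofal/ is unchanged.
Rule 3 (post-nasal voicing): /k/ is a voiceless stop immediately after the nasal /n/, so it voices to [g]. /vankaxofal/ → vangaxofal.
Rule 4 (final a-epenthesis): the form ends in the consonant /l/, so [a] is inserted word-finally. /vangaxofal/ → vangaxofala.

vangaxofala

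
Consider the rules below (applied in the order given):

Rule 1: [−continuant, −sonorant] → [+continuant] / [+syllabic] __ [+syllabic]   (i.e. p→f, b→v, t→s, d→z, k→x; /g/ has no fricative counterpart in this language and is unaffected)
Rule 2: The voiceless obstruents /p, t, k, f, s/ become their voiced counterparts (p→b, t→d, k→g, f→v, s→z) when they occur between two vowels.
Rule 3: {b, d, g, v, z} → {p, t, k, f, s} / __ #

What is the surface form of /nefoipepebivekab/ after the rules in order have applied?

nevoivevevivexap

Rule 1 (intervocalic spirantization): /p/ is a stop between vowels /i/ and /e/, so it spirantizes to the fricative [f]. /p/ is a stop between vowels /e/ and /e/, so it spirantizes to the fricative [f]. /b/ is a stop between vowels /e/ and /i/, so it spirantizes to the fricative [v]. /k/ is a stop between vowels /e/ and /a/, so it spirantizes to the fricative [x]. /nefoipepebivekab/ → nefoifefevivexab.
Rule 2 (intervocalic voicing): /f/ is a voiceless obstruent between vowels /e/ and /o/, so it voices to [v]. /f/ is a voiceless obstruent between vowels /i/ and /e/, so it voices to [v]. /f/ is a voiceless obstruent between vowels /e/ and /e/, so it voices to [v]. /nefoifefevivexab/ → nevoivevevivexab.
Rule 3 (final devoicing): /b/ is a voiced obstruent in word-final position, so it devoices to [p]. /nevoivevevivexab/ → nevoivevevivexap.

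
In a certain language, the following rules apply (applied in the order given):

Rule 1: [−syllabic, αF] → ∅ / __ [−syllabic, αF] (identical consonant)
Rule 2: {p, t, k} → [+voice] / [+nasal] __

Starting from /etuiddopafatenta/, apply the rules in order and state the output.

Rule 1 (degemination): /dd/ is a geminate; the first /d/ deletes. /etuiddopafatenta/ → etuidopafatenta.
Rule 2 (post-nasal voicing): /t/ is a voiceless stop immediately after the nasal /n/, so it voices to [d]. /etuidopafatenta/ → etuidopafatenda.

etuidopafatenda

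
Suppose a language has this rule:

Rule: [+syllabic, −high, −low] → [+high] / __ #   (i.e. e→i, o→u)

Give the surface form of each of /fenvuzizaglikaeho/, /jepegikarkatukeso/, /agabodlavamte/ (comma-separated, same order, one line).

fenvuzizaglikaehu, jepegikarkatukesu, agabodlavamti

/fenvuzizaglikaeho/: /o/ is a mid vowel in word-final position, so it raises to [u]. → [fenvuzizaglikaehu].
/jepegikarkatukeso/: /o/ is a mid vowel in word-final position, so it raises to [u]. → [jepegikarkatukesu].
/agabodlavamte/: /e/ is a mid vowel in word-final position, so it raises to [i]. → [agabodlavamti].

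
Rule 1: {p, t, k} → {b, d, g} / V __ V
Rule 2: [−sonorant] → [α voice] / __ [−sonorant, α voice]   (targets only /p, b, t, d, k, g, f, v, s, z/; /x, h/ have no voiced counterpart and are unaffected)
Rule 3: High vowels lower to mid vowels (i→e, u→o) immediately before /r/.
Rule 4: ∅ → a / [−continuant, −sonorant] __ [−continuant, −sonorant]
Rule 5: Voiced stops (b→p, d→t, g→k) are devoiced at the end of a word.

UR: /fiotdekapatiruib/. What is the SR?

Rule 1 (intervocalic voicing): /k/ is a voiceless stop between vowels /e/ and /a/, so it voices to [g]. /p/ is a voiceless stop between vowels /a/ and /a/, so it voices to [b]. /t/ is a voiceless stop between vowels /a/ and /i/, so it voices to [d]. /fiotdekapatiruib/ → fiotdegabadiruib.
Rule 2 (regressive voicing assimilation): /t/ precedes the voiced obstruent /d/, so it voices to [d] by assimilation. /fiotdegabadiruib/ → fioddegabadiruib.
Rule 3 (pre-rhotic lowering): /i/ is a high vowel immediately before /r/, so it lowers to [e]. /fioddegabadiruib/ → fioddegabaderuib.
Rule 4 (stop-cluster a-epenthesis): /d/ and /d/ form a stop–stop cluster, so [a] is inserted between them. /fioddegabaderuib/ → fiodadegabaderuib.
Rule 5 (final devoicing): /b/ is a voiced stop in word-final position, so it devoices to [p]. /fiodadegabaderuib/ → fiodadegabaderuip.

fiodadegabaderuip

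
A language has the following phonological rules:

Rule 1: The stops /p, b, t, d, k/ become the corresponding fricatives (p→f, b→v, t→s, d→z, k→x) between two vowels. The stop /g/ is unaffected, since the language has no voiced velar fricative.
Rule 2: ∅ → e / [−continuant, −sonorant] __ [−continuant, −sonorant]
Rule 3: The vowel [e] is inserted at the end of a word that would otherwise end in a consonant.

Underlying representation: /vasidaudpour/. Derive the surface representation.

vasizaudepoure

Rule 1 (intervocalic spirantization): /d/ is a stop between vowels /i/ and /a/, so it spirantizes to the fricative [z]. /vasidaudpour/ → vasizaudpour.
Rule 2 (stop-cluster e-epenthesis): /d/ and /p/ form a stop–stop cluster, so [e] is inserted between them. /vasizaudpour/ → vasizaudepour.
Rule 3 (final e-epenthesis): the form ends in the consonant /r/, so [e] is inserted word-finally. /vasizaudepour/ → vasizaudepoure.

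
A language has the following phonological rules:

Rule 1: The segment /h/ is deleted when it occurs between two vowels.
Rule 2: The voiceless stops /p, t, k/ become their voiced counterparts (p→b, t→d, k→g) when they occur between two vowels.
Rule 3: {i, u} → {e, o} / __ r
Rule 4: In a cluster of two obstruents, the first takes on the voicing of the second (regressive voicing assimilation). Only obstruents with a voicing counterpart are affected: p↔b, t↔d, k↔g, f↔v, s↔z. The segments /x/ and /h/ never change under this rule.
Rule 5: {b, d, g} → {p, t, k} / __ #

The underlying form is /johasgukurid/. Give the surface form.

joazgugorit

Rule 1 (intervocalic h-deletion): /h/ occurs between vowels /o/ and /a/, so it deletes. /johasgukurid/ → joasgukurid.
Rule 2 (intervocalic voicing): /k/ is a voiceless stop between vowels /u/ and /u/, so it voices to [g]. /joasgukurid/ → joasgugurid.
Rule 3 (pre-rhotic lowering): /u/ is a high vowel immediately before /r/, so it lowers to [o]. /joasgugurid/ → joasgugorid.
Rule 4 (regressive voicing assimilation): /s/ precedes the voiced obstruent /g/, so it voices to [z] by assimilation. /joasgugorid/ → joazgugorid.
Rule 5 (final devoicing): /d/ is a voiced stop in word-final position, so it devoices to [t]. /joazgugorid/ → joazgugorit.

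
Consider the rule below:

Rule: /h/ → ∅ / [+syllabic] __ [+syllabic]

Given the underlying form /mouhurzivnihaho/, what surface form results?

/h/ occurs between vowels /u/ and /u/, so it deletes.
/h/ occurs between vowels /i/ and /a/, so it deletes.
/h/ occurs between vowels /a/ and /o/, so it deletes.
Surface form: [mouurzivniao].

mouurzivniao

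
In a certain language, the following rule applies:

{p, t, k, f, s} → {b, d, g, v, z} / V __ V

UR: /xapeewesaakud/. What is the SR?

xabeewezaagud

/p/ is a voiceless obstruent between vowels /a/ and /e/, so it voices to [b].
/s/ is a voiceless obstruent between vowels /e/ and /a/, so it voices to [z].
/k/ is a voiceless obstruent between vowels /a/ and /u/, so it voices to [g].
Surface form: [xabeewezaagud].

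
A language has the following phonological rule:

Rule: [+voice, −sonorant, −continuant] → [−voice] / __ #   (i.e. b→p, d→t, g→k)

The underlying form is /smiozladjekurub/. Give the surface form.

/b/ is a voiced stop in word-final position, so it devoices to [p].
The other instance of /d/ does not occur in the required environment and remains unchanged.
Surface form: [smiozladjekurup].

smiozladjekurup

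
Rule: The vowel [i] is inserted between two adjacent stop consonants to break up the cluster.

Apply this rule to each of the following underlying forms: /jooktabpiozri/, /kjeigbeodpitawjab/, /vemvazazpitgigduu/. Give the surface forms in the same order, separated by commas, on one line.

/jooktabpiozri/: /k/ and /t/ form a stop–stop cluster, so [i] is inserted between them. /b/ and /p/ form a stop–stop cluster, so [i] is inserted between them. → [jookitabipiozri].
/kjeigbeodpitawjab/: /g/ and /b/ form a stop–stop cluster, so [i] is inserted between them. /d/ and /p/ form a stop–stop cluster, so [i] is inserted between them. → [kjeigibeodipitawjab].
/vemvazazpitgigduu/: /t/ and /g/ form a stop–stop cluster, so [i] is inserted between them. /g/ and /d/ form a stop–stop cluster, so [i] is inserted between them. → [vemvazazpitigigiduu].

jookitabipiozri, kjeigibeodipitawjab, vemvazazpitigigiduu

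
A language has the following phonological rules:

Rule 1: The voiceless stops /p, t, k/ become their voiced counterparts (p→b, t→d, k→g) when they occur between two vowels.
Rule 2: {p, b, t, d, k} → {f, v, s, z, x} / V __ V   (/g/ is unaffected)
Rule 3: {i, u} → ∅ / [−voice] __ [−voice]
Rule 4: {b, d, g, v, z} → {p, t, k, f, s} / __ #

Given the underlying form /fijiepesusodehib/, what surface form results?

fijievessozehip

Rule 1 (intervocalic voicing): /p/ is a voiceless stop between vowels /e/ and /e/, so it voices to [b]. /fijiepesusodehib/ → fijiebesusodehib.
Rule 2 (intervocalic spirantization): /b/ is a stop between vowels /e/ and /e/, so it spirantizes to the fricative [v]. /d/ is a stop between vowels /o/ and /e/, so it spirantizes to the fricative [z]. /fijiebesusodehib/ → fijievesusozehib.
Rule 3 (high vowel syncope): /u/ is a high vowel flanked by voiceless consonants /s/ and /s/, so it deletes. /fijievesusozehib/ → fijievessozehib.
Rule 4 (final devoicing): /b/ is a voiced obstruent in word-final position, so it devoices to [p]. /fijievessozehib/ → fijievessozehip.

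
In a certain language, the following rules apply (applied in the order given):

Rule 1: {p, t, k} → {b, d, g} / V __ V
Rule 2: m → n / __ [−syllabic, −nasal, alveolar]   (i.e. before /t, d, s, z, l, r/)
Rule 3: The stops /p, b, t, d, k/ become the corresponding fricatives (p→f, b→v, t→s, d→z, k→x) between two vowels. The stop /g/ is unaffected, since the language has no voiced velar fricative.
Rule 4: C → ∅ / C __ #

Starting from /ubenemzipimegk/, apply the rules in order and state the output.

Rule 1 (intervocalic voicing): /p/ is a voiceless stop between vowels /i/ and /i/, so it voices to [b]. /ubenemzipimegk/ → ubenemzibimegk.
Rule 2 (nasal place assimilation): /m/ precedes the alveolar consonant /z/, so it assimilates in place to [n]. /ubenemzibimegk/ → ubenenzibimegk.
Rule 3 (intervocalic spirantization): /b/ is a stop between vowels /u/ and /e/, so it spirantizes to the fricative [v]. /b/ is a stop between vowels /i/ and /i/, so it spirantizes to the fricative [v]. /ubenenzibimegk/ → uvenenzivimegk.
Rule 4 (final cluster simplification): /k/ is the second consonant of a word-final cluster /gk/, so it deletes. /uvenenzivimegk/ → uvenenzivimeg.

uvenenzivimeg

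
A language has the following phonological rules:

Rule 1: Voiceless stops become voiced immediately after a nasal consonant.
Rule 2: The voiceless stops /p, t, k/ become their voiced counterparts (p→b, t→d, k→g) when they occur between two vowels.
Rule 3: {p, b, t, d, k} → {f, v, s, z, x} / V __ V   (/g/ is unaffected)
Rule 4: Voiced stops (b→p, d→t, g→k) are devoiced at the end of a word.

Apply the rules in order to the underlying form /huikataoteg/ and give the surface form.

Rule 1 (post-nasal voicing): no segment meets the environment; /huikataoteg/ is unchanged.
Rule 2 (intervocalic voicing): /k/ is a voiceless stop between vowels /i/ and /a/, so it voices to [g]. /t/ is a voiceless stop between vowels /a/ and /a/, so it voices to [d]. /t/ is a voiceless stop between vowels /o/ and /e/, so it voices to [d]. /huikataoteg/ → huigadaodeg.
Rule 3 (intervocalic spirantization): /d/ is a stop between vowels /a/ and /a/, so it spirantizes to the fricative [z]. /d/ is a stop between vowels /o/ and /e/, so it spirantizes to the fricative [z]. /huigadaodeg/ → huigazaozeg.
Rule 4 (final devoicing): /g/ is a voiced stop in word-final position, so it devoices to [k]. /huigazaozeg/ → huigazaozek.

huigazaozek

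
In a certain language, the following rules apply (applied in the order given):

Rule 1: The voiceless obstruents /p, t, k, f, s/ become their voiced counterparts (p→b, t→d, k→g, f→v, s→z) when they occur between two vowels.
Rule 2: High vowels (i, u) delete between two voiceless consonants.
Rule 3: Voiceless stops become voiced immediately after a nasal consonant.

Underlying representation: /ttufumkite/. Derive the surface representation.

Rule 1 (intervocalic voicing): /f/ is a voiceless obstruent between vowels /u/ and /u/, so it voices to [v]. /t/ is a voiceless obstruent between vowels /i/ and /e/, so it voices to [d]. /ttufumkite/ → ttuvumkide.
Rule 2 (high vowel syncope): no segment meets the environment; /ttuvumkide/ is unchanged.
Rule 3 (post-nasal voicing): /k/ is a voiceless stop immediately after the nasal /m/, so it voices to [g]. /ttuvumkide/ → ttuvumgide.

ttuvumgide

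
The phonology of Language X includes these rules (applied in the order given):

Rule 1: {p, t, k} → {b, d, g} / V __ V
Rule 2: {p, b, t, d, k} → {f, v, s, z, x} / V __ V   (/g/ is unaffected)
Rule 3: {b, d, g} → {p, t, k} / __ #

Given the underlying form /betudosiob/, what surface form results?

bezuzosiop

Rule 1 (intervocalic voicing): /t/ is a voiceless stop between vowels /e/ and /u/, so it voices to [d]. /betudosiob/ → bedudosiob.
Rule 2 (intervocalic spirantization): /d/ is a stop between vowels /e/ and /u/, so it spirantizes to the fricative [z]. /d/ is a stop between vowels /u/ and /o/, so it spirantizes to the fricative [z]. /bedudosiob/ → bezuzosiob.
Rule 3 (final devoicing): /b/ is a voiced stop in word-final position, so it devoices to [p]. /bezuzosiob/ → bezuzosiop.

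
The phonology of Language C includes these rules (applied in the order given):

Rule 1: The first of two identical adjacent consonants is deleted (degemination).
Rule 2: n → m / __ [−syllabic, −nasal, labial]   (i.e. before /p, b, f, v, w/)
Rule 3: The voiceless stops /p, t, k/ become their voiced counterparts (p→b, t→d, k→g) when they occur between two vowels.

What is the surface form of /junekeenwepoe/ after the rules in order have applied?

Rule 1 (degemination): no segment meets the environment; /junekeenwepoe/ is unchanged.
Rule 2 (nasal place assimilation): /n/ precedes the labial consonant /w/, so it assimilates in place to [m]. /junekeenwepoe/ → junekeemwepoe.
Rule 3 (intervocalic voicing): /k/ is a voiceless stop between vowels /e/ and /e/, so it voices to [g]. /p/ is a voiceless stop between vowels /e/ and /o/, so it voices to [b]. /junekeemwepoe/ → junegeemweboe.

junegeemweboe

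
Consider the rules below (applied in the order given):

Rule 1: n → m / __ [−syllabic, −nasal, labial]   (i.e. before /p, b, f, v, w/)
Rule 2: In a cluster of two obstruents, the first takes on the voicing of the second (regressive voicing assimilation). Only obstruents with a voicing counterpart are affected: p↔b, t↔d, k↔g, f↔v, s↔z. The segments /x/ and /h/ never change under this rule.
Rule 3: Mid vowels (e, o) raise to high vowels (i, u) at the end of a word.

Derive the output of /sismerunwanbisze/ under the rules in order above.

Rule 1 (nasal place assimilation): /n/ precedes the labial consonant /w/, so it assimilates in place to [m]. /n/ precedes the labial consonant /b/, so it assimilates in place to [m]. /sismerunwanbisze/ → sismerumwambisze.
Rule 2 (regressive voicing assimilation): /s/ precedes the voiced obstruent /z/, so it voices to [z] by assimilation. /sismerumwambisze/ → sismerumwambizze.
Rule 3 (final vowel raising): /e/ is a mid vowel in word-final position, so it raises to [i]. /sismerumwambizze/ → sismerumwambizzi.

sismerumwambizzi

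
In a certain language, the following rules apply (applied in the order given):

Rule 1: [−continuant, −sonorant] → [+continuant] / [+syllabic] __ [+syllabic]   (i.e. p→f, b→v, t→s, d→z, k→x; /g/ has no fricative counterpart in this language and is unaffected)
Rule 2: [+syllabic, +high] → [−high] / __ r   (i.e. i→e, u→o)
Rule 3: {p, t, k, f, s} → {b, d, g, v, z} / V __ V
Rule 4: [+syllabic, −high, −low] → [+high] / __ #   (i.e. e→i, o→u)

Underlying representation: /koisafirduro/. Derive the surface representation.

Rule 1 (intervocalic spirantization): no segment meets the environment; /koisafirduro/ is unchanged.
Rule 2 (pre-rhotic lowering): /i/ is a high vowel immediately before /r/, so it lowers to [e]. /u/ is a high vowel immediately before /r/, so it lowers to [o]. /koisafirduro/ → koisaferdoro.
Rule 3 (intervocalic voicing): /s/ is a voiceless obstruent between vowels /i/ and /a/, so it voices to [z]. /f/ is a voiceless obstruent between vowels /a/ and /e/, so it voices to [v]. /koisaferdoro/ → koizaverdoro.
Rule 4 (final vowel raising): /o/ is a mid vowel in word-final position, so it raises to [u]. /koizaverdoro/ → koizaverdoru.

koizaverdoru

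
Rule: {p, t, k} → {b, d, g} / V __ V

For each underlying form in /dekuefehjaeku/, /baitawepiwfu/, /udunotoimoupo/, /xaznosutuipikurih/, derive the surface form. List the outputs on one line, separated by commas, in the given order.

/dekuefehjaeku/: /k/ is a voiceless stop between vowels /e/ and /u/, so it voices to [g]. /k/ is a voiceless stop between vowels /e/ and /u/, so it voices to [g]. → [deguefehjaegu].
/baitawepiwfu/: /t/ is a voiceless stop between vowels /i/ and /a/, so it voices to [d]. /p/ is a voiceless stop between vowels /e/ and /i/, so it voices to [b]. → [baidawebiwfu].
/udunotoimoupo/: /t/ is a voiceless stop between vowels /o/ and /o/, so it voices to [d]. /p/ is a voiceless stop between vowels /u/ and /o/, so it voices to [b]. → [udunodoimoubo].
/xaznosutuipikurih/: /t/ is a voiceless stop between vowels /u/ and /u/, so it voices to [d]. /p/ is a voiceless stop between vowels /i/ and /i/, so it voices to [b]. /k/ is a voiceless stop between vowels /i/ and /u/, so it voices to [g]. → [xaznosuduibigurih].

deguefehjaegu, baidawebiwfu, udunodoimoubo, xaznosuduibigurih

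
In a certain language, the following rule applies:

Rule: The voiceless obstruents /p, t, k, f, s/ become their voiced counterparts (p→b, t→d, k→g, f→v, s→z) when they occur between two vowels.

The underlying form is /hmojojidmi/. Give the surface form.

No segment of /hmojojidmi/ meets the structural description of the rule, so the form surfaces unchanged.

hmojojidmi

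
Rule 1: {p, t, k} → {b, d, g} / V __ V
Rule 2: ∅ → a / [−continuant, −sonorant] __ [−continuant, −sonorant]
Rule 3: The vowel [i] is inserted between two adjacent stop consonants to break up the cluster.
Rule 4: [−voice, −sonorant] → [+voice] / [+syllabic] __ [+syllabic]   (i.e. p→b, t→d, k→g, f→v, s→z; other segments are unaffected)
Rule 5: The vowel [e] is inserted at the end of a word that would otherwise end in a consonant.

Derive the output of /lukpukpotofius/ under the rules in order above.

Rule 1 (intervocalic voicing): /t/ is a voiceless stop between vowels /o/ and /o/, so it voices to [d]. /lukpukpotofius/ → lukpukpodofius.
Rule 2 (stop-cluster a-epenthesis): /k/ and /p/ form a stop–stop cluster, so [a] is inserted between them. /k/ and /p/ form a stop–stop cluster, so [a] is inserted between them. /lukpukpodofius/ → lukapukapodofius.
Rule 3 (stop-cluster i-epenthesis): no segment meets the environment; /lukapukapodofius/ is unchanged.
Rule 4 (intervocalic voicing): /k/ is a voiceless obstruent between vowels /u/ and /a/, so it voices to [g]. /p/ is a voiceless obstruent between vowels /a/ and /u/, so it voices to [b]. /k/ is a voiceless obstruent between vowels /u/ and /a/, so it voices to [g]. /p/ is a voiceless obstruent between vowels /a/ and /o/, so it voices to [b]. /f/ is a voiceless obstruent between vowels /o/ and /i/, so it voices to [v]. /lukapukapodofius/ → lugabugabodovius.
Rule 5 (final e-epenthesis): the form ends in the consonant /s/, so [e] is inserted word-finally. /lugabugabodovius/ → lugabugabodoviuse.

lugabugabodoviuse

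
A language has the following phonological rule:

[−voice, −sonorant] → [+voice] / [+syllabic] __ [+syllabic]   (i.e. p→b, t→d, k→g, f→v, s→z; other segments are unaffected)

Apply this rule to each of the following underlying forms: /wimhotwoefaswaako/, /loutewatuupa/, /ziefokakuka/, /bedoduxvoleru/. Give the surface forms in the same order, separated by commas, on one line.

/wimhotwoefaswaako/: /f/ is a voiceless obstruent between vowels /e/ and /a/, so it voices to [v]. /k/ is a voiceless obstruent between vowels /a/ and /o/, so it voices to [g]. → [wimhotwoevaswaago].
/loutewatuupa/: /t/ is a voiceless obstruent between vowels /u/ and /e/, so it voices to [d]. /t/ is a voiceless obstruent between vowels /a/ and /u/, so it voices to [d]. /p/ is a voiceless obstruent between vowels /u/ and /a/, so it voices to [b]. → [loudewaduuba].
/ziefokakuka/: /f/ is a voiceless obstruent between vowels /e/ and /o/, so it voices to [v]. /k/ is a voiceless obstruent between vowels /o/ and /a/, so it voices to [g]. /k/ is a voiceless obstruent between vowels /a/ and /u/, so it voices to [g]. /k/ is a voiceless obstruent between vowels /u/ and /a/, so it voices to [g]. → [zievogaguga].
/bedoduxvoleru/: the rule's environment is not met; surfaces unchanged as [bedoduxvoleru].

wimhotwoevaswaago, loudewaduuba, zievogaguga, bedoduxvoleru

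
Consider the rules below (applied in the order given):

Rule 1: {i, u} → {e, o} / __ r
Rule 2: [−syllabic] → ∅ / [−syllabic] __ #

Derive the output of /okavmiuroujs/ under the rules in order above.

okavmiorouj

Rule 1 (pre-rhotic lowering): /u/ is a high vowel immediately before /r/, so it lowers to [o]. /okavmiuroujs/ → okavmioroujs.
Rule 2 (final cluster simplification): /s/ is the second consonant of a word-final cluster /js/, so it deletes. /okavmioroujs/ → okavmiorouj.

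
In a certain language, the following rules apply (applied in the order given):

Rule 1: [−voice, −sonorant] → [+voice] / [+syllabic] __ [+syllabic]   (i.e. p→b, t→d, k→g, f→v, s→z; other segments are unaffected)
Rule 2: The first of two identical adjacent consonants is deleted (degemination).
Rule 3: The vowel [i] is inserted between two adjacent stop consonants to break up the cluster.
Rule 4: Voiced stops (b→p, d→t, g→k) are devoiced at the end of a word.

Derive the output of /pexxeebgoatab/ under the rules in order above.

Rule 1 (intervocalic voicing): /t/ is a voiceless obstruent between vowels /a/ and /a/, so it voices to [d]. /pexxeebgoatab/ → pexxeebgoadab.
Rule 2 (degemination): /xx/ is a geminate; the first /x/ deletes. /pexxeebgoadab/ → pexeebgoadab.
Rule 3 (stop-cluster i-epenthesis): /b/ and /g/ form a stop–stop cluster, so [i] is inserted between them. /pexeebgoadab/ → pexeebigoadab.
Rule 4 (final devoicing): /b/ is a voiced stop in word-final position, so it devoices to [p]. /pexeebigoadab/ → pexeebigoadap.

pexeebigoadap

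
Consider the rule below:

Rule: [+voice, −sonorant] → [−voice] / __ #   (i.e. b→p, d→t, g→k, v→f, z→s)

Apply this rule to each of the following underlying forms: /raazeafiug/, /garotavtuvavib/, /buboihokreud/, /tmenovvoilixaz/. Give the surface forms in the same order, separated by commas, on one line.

/raazeafiug/: /g/ is a voiced obstruent in word-final position, so it devoices to [k]. → [raazeafiuk].
/garotavtuvavib/: /b/ is a voiced obstruent in word-final position, so it devoices to [p]. → [garotavtuvavip].
/buboihokreud/: /d/ is a voiced obstruent in word-final position, so it devoices to [t]. → [buboihokreut].
/tmenovvoilixaz/: /z/ is a voiced obstruent in word-final position, so it devoices to [s]. → [tmenovvoilixas].

raazeafiuk, garotavtuvavip, buboihokreut, tmenovvoilixas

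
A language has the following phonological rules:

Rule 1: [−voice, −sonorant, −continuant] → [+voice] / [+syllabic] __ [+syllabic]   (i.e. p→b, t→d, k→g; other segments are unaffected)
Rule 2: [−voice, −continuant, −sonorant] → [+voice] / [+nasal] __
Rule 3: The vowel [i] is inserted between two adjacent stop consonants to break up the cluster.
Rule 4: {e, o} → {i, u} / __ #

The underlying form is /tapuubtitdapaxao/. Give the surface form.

Rule 1 (intervocalic voicing): /p/ is a voiceless stop between vowels /a/ and /u/, so it voices to [b]. /p/ is a voiceless stop between vowels /a/ and /a/, so it voices to [b]. /tapuubtitdapaxao/ → tabuubtitdabaxao.
Rule 2 (post-nasal voicing): no segment meets the environment; /tabuubtitdabaxao/ is unchanged.
Rule 3 (stop-cluster i-epenthesis): /b/ and /t/ form a stop–stop cluster, so [i] is inserted between them. /t/ and /d/ form a stop–stop cluster, so [i] is inserted between them. /tabuubtitdabaxao/ → tabuubititidabaxao.
Rule 4 (final vowel raising): /o/ is a mid vowel in word-final position, so it raises to [u]. /tabuubititidabaxao/ → tabuubititidabaxau.

tabuubititidabaxau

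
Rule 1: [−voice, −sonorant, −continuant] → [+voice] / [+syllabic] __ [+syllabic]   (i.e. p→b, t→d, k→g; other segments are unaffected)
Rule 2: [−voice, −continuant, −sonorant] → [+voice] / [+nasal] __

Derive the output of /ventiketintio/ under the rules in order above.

Rule 1 (intervocalic voicing): /k/ is a voiceless stop between vowels /i/ and /e/, so it voices to [g]. /t/ is a voiceless stop between vowels /e/ and /i/, so it voices to [d]. /ventiketintio/ → ventigedintio.
Rule 2 (post-nasal voicing): /t/ is a voiceless stop immediately after the nasal /n/, so it voices to [d]. /t/ is a voiceless stop immediately after the nasal /n/, so it voices to [d]. /ventigedintio/ → vendigedindio.

vendigedindio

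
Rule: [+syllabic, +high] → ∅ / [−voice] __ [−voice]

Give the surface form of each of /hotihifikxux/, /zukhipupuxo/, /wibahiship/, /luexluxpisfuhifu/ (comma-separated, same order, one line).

/hotihifikxux/: /i/ is a high vowel flanked by voiceless consonants /t/ and /h/, so it deletes. /i/ is a high vowel flanked by voiceless consonants /h/ and /f/, so it deletes. /i/ is a high vowel flanked by voiceless consonants /f/ and /k/, so it deletes. /u/ is a high vowel flanked by voiceless consonants /x/ and /x/, so it deletes. → [hothfkxx].
/zukhipupuxo/: /i/ is a high vowel flanked by voiceless consonants /h/ and /p/, so it deletes. /u/ is a high vowel flanked by voiceless consonants /p/ and /p/, so it deletes. /u/ is a high vowel flanked by voiceless consonants /p/ and /x/, so it deletes. → [zukhppxo].
/wibahiship/: /i/ is a high vowel flanked by voiceless consonants /h/ and /s/, so it deletes. /i/ is a high vowel flanked by voiceless consonants /h/ and /p/, so it deletes. → [wibahshp].
/luexluxpisfuhifu/: /i/ is a high vowel flanked by voiceless consonants /p/ and /s/, so it deletes. /u/ is a high vowel flanked by voiceless consonants /f/ and /h/, so it deletes. /i/ is a high vowel flanked by voiceless consonants /h/ and /f/, so it deletes. → [luexluxpsfhfu].

hothfkxx, zukhppxo, wibahshp, luexluxpsfhfu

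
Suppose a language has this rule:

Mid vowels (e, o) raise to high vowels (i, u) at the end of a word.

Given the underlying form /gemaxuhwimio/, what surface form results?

gemaxuhwimiu

/o/ is a mid vowel in word-final position, so it raises to [u].
The other instance of /e/ does not occur in the required environment and remains unchanged.
Surface form: [gemaxuhwimiu].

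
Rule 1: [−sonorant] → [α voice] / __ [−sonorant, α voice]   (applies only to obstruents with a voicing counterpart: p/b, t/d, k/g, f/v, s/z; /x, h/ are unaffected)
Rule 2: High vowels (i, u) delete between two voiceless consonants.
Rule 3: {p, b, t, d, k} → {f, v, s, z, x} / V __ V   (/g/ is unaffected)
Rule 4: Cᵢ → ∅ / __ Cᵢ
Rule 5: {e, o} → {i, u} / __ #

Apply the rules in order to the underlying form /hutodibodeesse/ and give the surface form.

Rule 1 (regressive voicing assimilation): no segment meets the environment; /hutodibodeesse/ is unchanged.
Rule 2 (high vowel syncope): /u/ is a high vowel flanked by voiceless consonants /h/ and /t/, so it deletes. /hutodibodeesse/ → htodibodeesse.
Rule 3 (intervocalic spirantization): /d/ is a stop between vowels /o/ and /i/, so it spirantizes to the fricative [z]. /b/ is a stop between vowels /i/ and /o/, so it spirantizes to the fricative [v]. /d/ is a stop between vowels /o/ and /e/, so it spirantizes to the fricative [z]. /htodibodeesse/ → htozivozeesse.
Rule 4 (degemination): /ss/ is a geminate; the first /s/ deletes. /htozivozeesse/ → htozivozeese.
Rule 5 (final vowel raising): /e/ is a mid vowel in word-final position, so it raises to [i]. /htozivozeese/ → htozivozeesi.

htozivozeesi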